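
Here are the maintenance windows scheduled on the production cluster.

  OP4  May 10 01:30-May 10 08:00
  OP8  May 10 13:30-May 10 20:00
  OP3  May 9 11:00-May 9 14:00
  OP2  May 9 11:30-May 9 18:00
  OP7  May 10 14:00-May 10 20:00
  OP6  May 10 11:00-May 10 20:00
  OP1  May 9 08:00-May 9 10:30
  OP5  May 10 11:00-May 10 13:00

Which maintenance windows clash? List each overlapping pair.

Sorted by start: OP1, OP3, OP2, OP4, OP5, OP6, OP8, OP7.
OP3 starts after OP1 ends, so OP1 has no further overlaps.
OP2 starts before OP3 ends → OP3 and OP2 overlap.
OP4 starts after OP3 ends, so OP3 has no further overlaps.
OP4 starts after OP2 ends, so OP2 has no further overlaps.
OP5 starts after OP4 ends, so OP4 has no further overlaps.
OP6 starts before OP5 ends → OP5 and OP6 overlap.
OP8 starts after OP5 ends, so OP5 has no further overlaps.
OP8 starts before OP6 ends → OP6 and OP8 overlap.
OP7 starts before OP6 ends → OP6 and OP7 overlap.
OP7 starts before OP8 ends → OP8 and OP7 overlap.

OP2 & OP3, OP5 & OP6, OP6 & OP7, OP6 & OP8, OP7 & OP8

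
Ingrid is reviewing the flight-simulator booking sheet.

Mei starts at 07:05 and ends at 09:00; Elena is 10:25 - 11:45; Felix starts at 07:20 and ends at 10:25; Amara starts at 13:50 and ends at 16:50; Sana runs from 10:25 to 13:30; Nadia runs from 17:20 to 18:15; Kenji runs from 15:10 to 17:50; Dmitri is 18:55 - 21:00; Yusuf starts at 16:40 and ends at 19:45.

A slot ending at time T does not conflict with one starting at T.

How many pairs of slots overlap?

Sorted by start: Mei, Felix, Elena, Sana, Amara, Kenji, Yusuf, Nadia, Dmitri.
Felix starts before Mei ends → Mei and Felix overlap.
Elena starts after Mei ends, so Mei has no further overlaps.
Elena starts exactly when Felix ends (back-to-back, no overlap), so Felix has no further overlaps.
Sana starts before Elena ends → Elena and Sana overlap.
Amara starts after Elena ends, so Elena has no further overlaps.
Amara starts after Sana ends, so Sana has no further overlaps.
Kenji starts before Amara ends → Amara and Kenji overlap.
Yusuf starts before Amara ends → Amara and Yusuf overlap.
Nadia starts after Amara ends, so Amara has no further overlaps.
Yusuf starts before Kenji ends → Kenji and Yusuf overlap.
Nadia starts before Kenji ends → Kenji and Nadia overlap.
Dmitri starts after Kenji ends.
Nadia starts before Yusuf ends → Yusuf and Nadia overlap.
Dmitri starts before Yusuf ends → Yusuf and Dmitri overlap.
Dmitri starts after Nadia ends.
Overlapping pairs: Amara & Kenji, Amara & Yusuf, Dmitri & Yusuf, Elena & Sana, Felix & Mei, Kenji & Nadia, Kenji & Yusuf, Nadia & Yusuf — 8 in total.

8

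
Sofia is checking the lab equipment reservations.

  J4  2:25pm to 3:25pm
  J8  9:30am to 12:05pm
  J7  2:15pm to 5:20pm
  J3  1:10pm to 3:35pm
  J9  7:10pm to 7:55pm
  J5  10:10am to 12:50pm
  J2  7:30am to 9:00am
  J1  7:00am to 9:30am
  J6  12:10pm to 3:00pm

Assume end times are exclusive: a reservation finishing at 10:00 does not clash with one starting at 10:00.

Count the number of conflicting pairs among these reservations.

Sorted by start: J1, J2, J8, J5, J6, J3, J7, J4, J9.
J2 starts before J1 ends → J1 and J2 overlap.
J8 starts exactly when J1 ends (back-to-back, no overlap), so nothing later overlaps J1 either.
J8 starts after J2 ends, so nothing later overlaps J2 either.
J5 starts before J8 ends → J8 and J5 overlap.
J6 starts after J8 ends, so nothing later overlaps J8 either.
J6 starts before J5 ends → J5 and J6 overlap.
J3 starts after J5 ends, so nothing later overlaps J5 either.
J3 starts before J6 ends → J6 and J3 overlap.
J7 starts before J6 ends → J6 and J7 overlap.
J4 starts before J6 ends → J6 and J4 overlap.
J9 starts after J6 ends.
J7 starts before J3 ends → J3 and J7 overlap.
J4 starts before J3 ends → J3 and J4 overlap.
J9 starts after J3 ends.
J4 starts before J7 ends → J7 and J4 overlap.
J9 starts after J7 ends.
J9 starts after J4 ends.
Overlapping pairs: J1 & J2, J3 & J4, J3 & J6, J3 & J7, J4 & J6, J4 & J7, J5 & J6, J5 & J8, J6 & J7 — 9 in total.

9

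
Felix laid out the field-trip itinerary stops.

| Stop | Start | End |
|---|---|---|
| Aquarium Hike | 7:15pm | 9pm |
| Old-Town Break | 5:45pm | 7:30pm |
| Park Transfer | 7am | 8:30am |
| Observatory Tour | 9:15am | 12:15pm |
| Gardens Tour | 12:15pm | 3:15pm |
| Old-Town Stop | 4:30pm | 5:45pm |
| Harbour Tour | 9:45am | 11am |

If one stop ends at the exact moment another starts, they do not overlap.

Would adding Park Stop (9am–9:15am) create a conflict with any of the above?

Park Transfer: ends 8:30am at or before Park Stop starts 9am → clear.
Observatory Tour: starts 9:15am at or after Park Stop ends 9:15am → clear.
Harbour Tour: starts 9:45am at or after Park Stop ends 9:15am → clear.
Gardens Tour: starts 12:15pm at or after Park Stop ends 9:15am → clear.
Old-Town Stop: starts 4:30pm at or after Park Stop ends 9:15am → clear.
Old-Town Break: starts 5:45pm at or after Park Stop ends 9:15am → clear.
Aquarium Hike: starts 7:15pm at or after Park Stop ends 9:15am → clear.

No — it doesn't clash with anything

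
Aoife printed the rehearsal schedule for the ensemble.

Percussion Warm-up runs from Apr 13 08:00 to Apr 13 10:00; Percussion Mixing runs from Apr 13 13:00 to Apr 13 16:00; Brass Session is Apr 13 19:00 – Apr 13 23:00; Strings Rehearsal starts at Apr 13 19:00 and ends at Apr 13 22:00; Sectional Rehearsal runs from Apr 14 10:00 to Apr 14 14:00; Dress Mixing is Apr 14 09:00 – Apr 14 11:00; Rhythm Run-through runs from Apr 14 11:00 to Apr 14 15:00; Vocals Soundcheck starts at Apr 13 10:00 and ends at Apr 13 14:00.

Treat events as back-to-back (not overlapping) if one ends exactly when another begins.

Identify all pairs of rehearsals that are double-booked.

Brass Session & Strings Rehearsal, Dress Mixing & Sectional Rehearsal, Percussion Mixing & Vocals Soundcheck, Rhythm Run-through & Sectional Rehearsal

Sorted by start: Percussion Warm-up, Vocals Soundcheck, Percussion Mixing, Brass Session, Strings Rehearsal, Dress Mixing, Sectional Rehearsal, Rhythm Run-through.
Vocals Soundcheck starts exactly when Percussion Warm-up ends (back-to-back, no overlap); Percussion Warm-up is clear from here.
Percussion Mixing starts before Vocals Soundcheck ends → Vocals Soundcheck and Percussion Mixing overlap.
Brass Session starts after Vocals Soundcheck ends; Vocals Soundcheck is clear from here.
Brass Session starts after Percussion Mixing ends; Percussion Mixing is clear from here.
Strings Rehearsal starts before Brass Session ends → Brass Session and Strings Rehearsal overlap.
Dress Mixing starts after Brass Session ends; Brass Session is clear from here.
Dress Mixing starts after Strings Rehearsal ends; Strings Rehearsal is clear from here.
Sectional Rehearsal starts before Dress Mixing ends → Dress Mixing and Sectional Rehearsal overlap.
Rhythm Run-through starts exactly when Dress Mixing ends (back-to-back, no overlap).
Rhythm Run-through starts before Sectional Rehearsal ends → Sectional Rehearsal and Rhythm Run-through overlap.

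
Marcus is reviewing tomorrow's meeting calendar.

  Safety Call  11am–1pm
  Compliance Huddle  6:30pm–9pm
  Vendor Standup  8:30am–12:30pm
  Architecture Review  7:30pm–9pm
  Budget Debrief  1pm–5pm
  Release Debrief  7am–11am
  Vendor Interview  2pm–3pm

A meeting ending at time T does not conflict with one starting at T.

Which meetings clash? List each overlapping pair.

Architecture Review & Compliance Huddle, Budget Debrief & Vendor Interview, Release Debrief & Vendor Standup, Safety Call & Vendor Standup

Sorted by start: Release Debrief, Vendor Standup, Safety Call, Budget Debrief, Vendor Interview, Compliance Huddle, Architecture Review.
Vendor Standup starts before Release Debrief ends → Release Debrief and Vendor Standup overlap.
Safety Call starts exactly when Release Debrief ends (back-to-back, no overlap); Release Debrief is clear from here.
Safety Call starts before Vendor Standup ends → Vendor Standup and Safety Call overlap.
Budget Debrief starts after Vendor Standup ends; Vendor Standup is clear from here.
Budget Debrief starts exactly when Safety Call ends (back-to-back, no overlap); Safety Call is clear from here.
Vendor Interview starts before Budget Debrief ends → Budget Debrief and Vendor Interview overlap.
Compliance Huddle starts after Budget Debrief ends; Budget Debrief is clear from here.
Compliance Huddle starts after Vendor Interview ends; Vendor Interview is clear from here.
Architecture Review starts before Compliance Huddle ends → Compliance Huddle and Architecture Review overlap.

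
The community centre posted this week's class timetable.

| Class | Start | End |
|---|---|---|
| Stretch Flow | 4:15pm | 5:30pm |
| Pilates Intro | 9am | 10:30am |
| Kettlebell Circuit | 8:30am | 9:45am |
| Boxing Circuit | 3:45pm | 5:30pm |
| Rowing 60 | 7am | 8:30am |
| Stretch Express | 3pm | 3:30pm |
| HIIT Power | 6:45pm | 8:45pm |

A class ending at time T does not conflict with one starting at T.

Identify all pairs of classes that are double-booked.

Boxing Circuit & Stretch Flow, Kettlebell Circuit & Pilates Intro

Sorted by start: Rowing 60, Kettlebell Circuit, Pilates Intro, Stretch Express, Boxing Circuit, Stretch Flow, HIIT Power.
Kettlebell Circuit starts exactly when Rowing 60 ends (back-to-back, no overlap), so nothing later overlaps Rowing 60 either.
Pilates Intro starts before Kettlebell Circuit ends → Kettlebell Circuit and Pilates Intro overlap.
Stretch Express starts after Kettlebell Circuit ends, so nothing later overlaps Kettlebell Circuit either.
Stretch Express starts after Pilates Intro ends, so nothing later overlaps Pilates Intro either.
Boxing Circuit starts after Stretch Express ends, so nothing later overlaps Stretch Express either.
Stretch Flow starts before Boxing Circuit ends → Boxing Circuit and Stretch Flow overlap.
HIIT Power starts after Boxing Circuit ends.
HIIT Power starts after Stretch Flow ends.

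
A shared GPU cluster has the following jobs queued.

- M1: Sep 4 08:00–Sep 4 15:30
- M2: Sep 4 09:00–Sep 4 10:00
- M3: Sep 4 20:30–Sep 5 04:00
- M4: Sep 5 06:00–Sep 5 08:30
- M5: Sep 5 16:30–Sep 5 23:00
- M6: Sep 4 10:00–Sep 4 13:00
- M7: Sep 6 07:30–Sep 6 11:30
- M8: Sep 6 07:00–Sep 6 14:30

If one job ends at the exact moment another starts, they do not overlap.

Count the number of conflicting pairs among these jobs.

Sorted by start: M1, M2, M6, M3, M4, M5, M8, M7.
M2 starts before M1 ends → M1 and M2 overlap.
M6 starts before M1 ends → M1 and M6 overlap.
M3 starts after M1 ends, so M1 has no further overlaps.
M6 starts exactly when M2 ends (back-to-back, no overlap), so M2 has no further overlaps.
M3 starts after M6 ends, so M6 has no further overlaps.
M4 starts after M3 ends, so M3 has no further overlaps.
M5 starts after M4 ends, so M4 has no further overlaps.
M8 starts after M5 ends, so M5 has no further overlaps.
M7 starts before M8 ends → M8 and M7 overlap.
Overlapping pairs: M1 & M2, M1 & M6, M7 & M8 — 3 in total.

3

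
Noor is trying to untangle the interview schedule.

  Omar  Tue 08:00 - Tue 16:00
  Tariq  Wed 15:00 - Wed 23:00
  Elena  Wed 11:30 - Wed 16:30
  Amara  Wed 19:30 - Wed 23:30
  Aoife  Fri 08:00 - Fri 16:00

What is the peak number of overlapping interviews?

2

Sweep the timeline, counting +1 at each start and −1 at each end (ends before starts at a tie):
Tue 08:00 start Omar → 1
Tue 16:00 end Omar → 0
Wed 11:30 start Elena → 1
Wed 15:00 start Tariq → 2
Wed 16:30 end Elena → 1
Wed 19:30 start Amara → 2
Wed 23:00 end Tariq → 1
Wed 23:30 end Amara → 0
Fri 08:00 start Aoife → 1
Fri 16:00 end Aoife → 0
Peak is 2, at Wed 15:00 (Elena, Tariq).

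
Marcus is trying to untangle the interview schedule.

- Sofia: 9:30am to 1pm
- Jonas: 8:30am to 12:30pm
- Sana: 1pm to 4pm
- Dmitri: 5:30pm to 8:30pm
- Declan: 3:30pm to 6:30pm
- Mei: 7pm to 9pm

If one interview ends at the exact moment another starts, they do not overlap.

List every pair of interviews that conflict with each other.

Declan & Dmitri, Declan & Sana, Dmitri & Mei, Jonas & Sofia

Sorted by start: Jonas, Sofia, Sana, Declan, Dmitri, Mei.
Sofia starts before Jonas ends → Jonas and Sofia overlap.
Sana starts after Jonas ends, so Jonas has no further overlaps.
Sana starts exactly when Sofia ends (back-to-back, no overlap), so Sofia has no further overlaps.
Declan starts before Sana ends → Sana and Declan overlap.
Dmitri starts after Sana ends, so Sana has no further overlaps.
Dmitri starts before Declan ends → Declan and Dmitri overlap.
Mei starts after Declan ends.
Mei starts before Dmitri ends → Dmitri and Mei overlap.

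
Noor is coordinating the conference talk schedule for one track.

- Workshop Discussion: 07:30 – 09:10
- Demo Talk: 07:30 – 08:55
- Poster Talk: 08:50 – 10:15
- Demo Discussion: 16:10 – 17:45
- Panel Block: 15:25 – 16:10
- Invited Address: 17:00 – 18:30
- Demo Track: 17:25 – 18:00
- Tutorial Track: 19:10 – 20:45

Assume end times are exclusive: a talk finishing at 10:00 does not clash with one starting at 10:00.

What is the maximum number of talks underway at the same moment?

Sort all start/end points and keep a running count:
07:30 start Demo Talk → 1
07:30 start Workshop Discussion → 2
08:50 start Poster Talk → 3
08:55 end Demo Talk → 2
09:10 end Workshop Discussion → 1
10:15 end Poster Talk → 0
15:25 start Panel Block → 1
16:10 end Panel Block → 0
16:10 start Demo Discussion → 1
17:00 start Invited Address → 2
17:25 start Demo Track → 3
17:45 end Demo Discussion → 2
18:00 end Demo Track → 1
18:30 end Invited Address → 0
19:10 start Tutorial Track → 1
20:45 end Tutorial Track → 0
Peak is 3, at 08:50 (Demo Talk, Poster Talk, Workshop Discussion).

3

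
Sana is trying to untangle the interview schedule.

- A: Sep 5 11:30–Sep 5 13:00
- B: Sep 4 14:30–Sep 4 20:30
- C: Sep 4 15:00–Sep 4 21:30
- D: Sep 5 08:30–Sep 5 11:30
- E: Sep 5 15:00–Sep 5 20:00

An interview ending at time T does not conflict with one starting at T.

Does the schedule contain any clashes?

Sorted by start: B, C, D, A, E.
C starts before B ends → B and C overlap.
That's a conflict, so the schedule is not conflict-free.

Yes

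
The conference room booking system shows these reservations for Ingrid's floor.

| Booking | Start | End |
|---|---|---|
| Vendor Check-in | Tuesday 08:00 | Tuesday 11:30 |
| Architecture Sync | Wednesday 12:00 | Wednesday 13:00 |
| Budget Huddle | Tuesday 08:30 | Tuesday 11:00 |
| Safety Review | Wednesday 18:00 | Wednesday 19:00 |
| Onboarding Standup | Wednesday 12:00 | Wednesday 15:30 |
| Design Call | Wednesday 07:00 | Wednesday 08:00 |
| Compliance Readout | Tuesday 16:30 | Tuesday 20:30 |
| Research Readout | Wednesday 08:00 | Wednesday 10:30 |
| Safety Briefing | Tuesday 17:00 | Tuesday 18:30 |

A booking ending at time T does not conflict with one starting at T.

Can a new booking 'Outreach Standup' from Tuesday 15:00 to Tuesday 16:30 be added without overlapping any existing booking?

Yes — the slot is free

Vendor Check-in: ends Tuesday 11:30 at or before Outreach Standup starts Tuesday 15:00 → clear.
Budget Huddle: ends Tuesday 11:00 at or before Outreach Standup starts Tuesday 15:00 → clear.
Compliance Readout: starts Tuesday 16:30 at or after Outreach Standup ends Tuesday 16:30 → clear.
Safety Briefing: starts Tuesday 17:00 at or after Outreach Standup ends Tuesday 16:30 → clear.
Design Call: starts Wednesday 07:00 at or after Outreach Standup ends Tuesday 16:30 → clear.
Research Readout: starts Wednesday 08:00 at or after Outreach Standup ends Tuesday 16:30 → clear.
Onboarding Standup: starts Wednesday 12:00 at or after Outreach Standup ends Tuesday 16:30 → clear.
Architecture Sync: starts Wednesday 12:00 at or after Outreach Standup ends Tuesday 16:30 → clear.
Safety Review: starts Wednesday 18:00 at or after Outreach Standup ends Tuesday 16:30 → clear.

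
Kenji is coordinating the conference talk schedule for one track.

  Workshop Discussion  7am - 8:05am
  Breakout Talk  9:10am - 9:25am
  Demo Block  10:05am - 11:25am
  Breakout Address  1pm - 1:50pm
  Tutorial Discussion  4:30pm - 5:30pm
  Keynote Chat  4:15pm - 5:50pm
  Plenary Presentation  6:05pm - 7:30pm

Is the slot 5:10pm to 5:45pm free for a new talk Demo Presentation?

No — it overlaps Keynote Chat, Tutorial Discussion

Workshop Discussion: ends 8:05am at or before Demo Presentation starts 5:10pm → clear.
Breakout Talk: ends 9:25am at or before Demo Presentation starts 5:10pm → clear.
Demo Block: ends 11:25am at or before Demo Presentation starts 5:10pm → clear.
Breakout Address: ends 1:50pm at or before Demo Presentation starts 5:10pm → clear.
Keynote Chat: starts 4:15pm before Demo Presentation ends 5:45pm, and ends 5:50pm after Demo Presentation starts 5:10pm → overlap.
Tutorial Discussion: starts 4:30pm before Demo Presentation ends 5:45pm, and ends 5:30pm after Demo Presentation starts 5:10pm → overlap.
Plenary Presentation: starts 6:05pm at or after Demo Presentation ends 5:45pm → clear.
Demo Presentation overlaps Tutorial Discussion, Keynote Chat.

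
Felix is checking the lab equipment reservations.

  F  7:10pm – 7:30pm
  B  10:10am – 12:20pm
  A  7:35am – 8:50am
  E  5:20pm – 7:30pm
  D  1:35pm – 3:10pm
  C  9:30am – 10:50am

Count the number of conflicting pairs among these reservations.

2

Two intervals overlap when each starts before the other ends.
Sorted by start: A, C, B, D, E, F.
C starts after A ends, so A has no further overlaps.
B starts before C ends → C and B overlap.
D starts after C ends, so C has no further overlaps.
D starts after B ends, so B has no further overlaps.
E starts after D ends, so D has no further overlaps.
F starts before E ends → E and F overlap.
Overlapping pairs: B & C, E & F — 2 in total.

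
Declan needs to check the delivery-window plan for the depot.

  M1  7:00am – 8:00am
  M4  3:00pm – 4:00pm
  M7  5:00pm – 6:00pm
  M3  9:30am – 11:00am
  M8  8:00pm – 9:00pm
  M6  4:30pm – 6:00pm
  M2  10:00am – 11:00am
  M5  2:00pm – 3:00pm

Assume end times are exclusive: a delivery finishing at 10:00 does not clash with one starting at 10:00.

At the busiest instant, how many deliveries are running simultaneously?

2

Sweep the timeline, counting +1 at each start and −1 at each end (ends before starts at a tie):
7:00am start M1 → 1
8:00am end M1 → 0
9:30am start M3 → 1
10:00am start M2 → 2
11:00am end M2 → 1
11:00am end M3 → 0
2:00pm start M5 → 1
3:00pm end M5 → 0
3:00pm start M4 → 1
4:00pm end M4 → 0
4:30pm start M6 → 1
5:00pm start M7 → 2
6:00pm end M6 → 1
6:00pm end M7 → 0
8:00pm start M8 → 1
9:00pm end M8 → 0
Peak is 2, at 10:00am (M2, M3).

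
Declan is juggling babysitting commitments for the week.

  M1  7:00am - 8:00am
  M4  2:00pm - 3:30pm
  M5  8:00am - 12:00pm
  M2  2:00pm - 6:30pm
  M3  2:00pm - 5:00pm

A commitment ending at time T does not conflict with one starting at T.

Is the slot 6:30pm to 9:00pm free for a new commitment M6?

Yes — the slot is free

M1: ends 8:00am at or before M6 starts 6:30pm → clear.
M5: ends 12:00pm at or before M6 starts 6:30pm → clear.
M2: ends 6:30pm at or before M6 starts 6:30pm → clear.
M3: ends 5:00pm at or before M6 starts 6:30pm → clear.
M4: ends 3:30pm at or before M6 starts 6:30pm → clear.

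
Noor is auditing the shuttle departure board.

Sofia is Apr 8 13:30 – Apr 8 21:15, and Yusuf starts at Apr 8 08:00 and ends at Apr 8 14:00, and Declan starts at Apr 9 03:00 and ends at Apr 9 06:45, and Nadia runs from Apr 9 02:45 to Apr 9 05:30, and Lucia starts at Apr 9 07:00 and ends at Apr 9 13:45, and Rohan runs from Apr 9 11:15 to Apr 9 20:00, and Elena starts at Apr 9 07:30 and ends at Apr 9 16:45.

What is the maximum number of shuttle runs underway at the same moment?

3

Walk through starts and ends in time order (an end at T is processed before a start at T):
Apr 8 08:00 start Yusuf → 1
Apr 8 13:30 start Sofia → 2
Apr 8 14:00 end Yusuf → 1
Apr 8 21:15 end Sofia → 0
Apr 9 02:45 start Nadia → 1
Apr 9 03:00 start Declan → 2
Apr 9 05:30 end Nadia → 1
Apr 9 06:45 end Declan → 0
Apr 9 07:00 start Lucia → 1
Apr 9 07:30 start Elena → 2
Apr 9 11:15 start Rohan → 3
Apr 9 13:45 end Lucia → 2
Apr 9 16:45 end Elena → 1
Apr 9 20:00 end Rohan → 0
Peak is 3, at Apr 9 11:15 (Elena, Lucia, Rohan).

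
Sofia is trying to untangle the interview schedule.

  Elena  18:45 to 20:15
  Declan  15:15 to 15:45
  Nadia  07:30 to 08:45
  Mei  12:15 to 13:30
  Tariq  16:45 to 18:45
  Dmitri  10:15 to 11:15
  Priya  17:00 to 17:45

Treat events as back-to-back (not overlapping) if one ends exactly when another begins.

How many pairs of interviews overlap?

1

Check each pair: they overlap iff neither finishes before the other starts.
Sorted by start: Nadia, Dmitri, Mei, Declan, Tariq, Priya, Elena.
Dmitri starts after Nadia ends, so Nadia has no further overlaps.
Mei starts after Dmitri ends, so Dmitri has no further overlaps.
Declan starts after Mei ends, so Mei has no further overlaps.
Tariq starts after Declan ends, so Declan has no further overlaps.
Priya starts before Tariq ends → Tariq and Priya overlap.
Elena starts exactly when Tariq ends (back-to-back, no overlap).
Elena starts after Priya ends.
Overlapping pairs: Priya & Tariq — 1 in total.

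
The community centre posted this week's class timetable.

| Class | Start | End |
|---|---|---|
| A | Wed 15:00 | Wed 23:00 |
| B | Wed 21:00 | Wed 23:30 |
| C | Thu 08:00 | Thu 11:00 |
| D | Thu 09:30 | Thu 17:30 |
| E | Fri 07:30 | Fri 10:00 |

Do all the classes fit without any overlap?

Sorted by start: A, B, C, D, E.
B starts before A ends → A and B overlap.
That's a conflict, so the schedule is not conflict-free.

No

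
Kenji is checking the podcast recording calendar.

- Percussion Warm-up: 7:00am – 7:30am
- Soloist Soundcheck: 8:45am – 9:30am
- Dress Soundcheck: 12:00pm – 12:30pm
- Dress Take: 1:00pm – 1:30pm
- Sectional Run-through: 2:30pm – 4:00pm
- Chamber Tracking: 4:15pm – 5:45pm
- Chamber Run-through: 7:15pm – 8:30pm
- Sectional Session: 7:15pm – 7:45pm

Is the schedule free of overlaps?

No

Sorted by start: Percussion Warm-up, Soloist Soundcheck, Dress Soundcheck, Dress Take, Sectional Run-through, Chamber Tracking, Chamber Run-through, Sectional Session.
Soloist Soundcheck starts after Percussion Warm-up ends; Percussion Warm-up is clear from here.
Dress Soundcheck starts after Soloist Soundcheck ends; Soloist Soundcheck is clear from here.
Dress Take starts after Dress Soundcheck ends; Dress Soundcheck is clear from here.
Sectional Run-through starts after Dress Take ends; Dress Take is clear from here.
Chamber Tracking starts after Sectional Run-through ends; Sectional Run-through is clear from here.
Chamber Run-through starts after Chamber Tracking ends; Chamber Tracking is clear from here.
Sectional Session starts before Chamber Run-through ends → Chamber Run-through and Sectional Session overlap.
That's a conflict, so the schedule is not conflict-free.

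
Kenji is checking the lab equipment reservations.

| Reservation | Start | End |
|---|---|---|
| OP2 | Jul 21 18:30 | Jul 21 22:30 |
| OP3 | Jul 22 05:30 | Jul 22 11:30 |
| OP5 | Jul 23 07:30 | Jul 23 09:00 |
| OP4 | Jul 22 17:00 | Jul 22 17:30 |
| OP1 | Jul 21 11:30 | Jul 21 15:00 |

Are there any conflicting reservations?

No

Sorted by start: OP1, OP2, OP3, OP4, OP5.
OP2 starts after OP1 ends, so nothing later overlaps OP1 either.
OP3 starts after OP2 ends, so nothing later overlaps OP2 either.
OP4 starts after OP3 ends, so nothing later overlaps OP3 either.
OP5 starts after OP4 ends.
Every pair is clear; the schedule has no overlaps.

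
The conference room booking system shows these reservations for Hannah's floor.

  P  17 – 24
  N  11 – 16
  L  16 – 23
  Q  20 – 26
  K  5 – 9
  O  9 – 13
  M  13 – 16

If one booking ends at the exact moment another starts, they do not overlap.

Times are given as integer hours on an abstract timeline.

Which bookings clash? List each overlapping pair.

L & P, L & Q, M & N, N & O, P & Q

Check each pair: they overlap iff neither finishes before the other starts.
Sorted by start: K, O, N, M, L, P, Q.
O starts exactly when K ends (back-to-back, no overlap), so nothing later overlaps K either.
N starts before O ends → O and N overlap.
M starts exactly when O ends (back-to-back, no overlap), so nothing later overlaps O either.
M starts before N ends → N and M overlap.
L starts exactly when N ends (back-to-back, no overlap), so nothing later overlaps N either.
L starts exactly when M ends (back-to-back, no overlap), so nothing later overlaps M either.
P starts before L ends → L and P overlap.
Q starts before L ends → L and Q overlap.
Q starts before P ends → P and Q overlap.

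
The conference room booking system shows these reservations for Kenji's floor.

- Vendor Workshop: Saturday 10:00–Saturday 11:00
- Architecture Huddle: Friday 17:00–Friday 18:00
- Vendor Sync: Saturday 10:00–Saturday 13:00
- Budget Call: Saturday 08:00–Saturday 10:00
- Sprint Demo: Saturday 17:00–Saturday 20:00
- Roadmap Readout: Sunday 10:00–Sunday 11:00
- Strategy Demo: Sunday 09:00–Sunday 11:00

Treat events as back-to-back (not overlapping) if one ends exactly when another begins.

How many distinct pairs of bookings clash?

2

Sorted by start: Architecture Huddle, Budget Call, Vendor Workshop, Vendor Sync, Sprint Demo, Strategy Demo, Roadmap Readout.
Budget Call starts after Architecture Huddle ends, so nothing later overlaps Architecture Huddle either.
Vendor Workshop starts exactly when Budget Call ends (back-to-back, no overlap), so nothing later overlaps Budget Call either.
Vendor Sync starts before Vendor Workshop ends → Vendor Workshop and Vendor Sync overlap.
Sprint Demo starts after Vendor Workshop ends, so nothing later overlaps Vendor Workshop either.
Sprint Demo starts after Vendor Sync ends, so nothing later overlaps Vendor Sync either.
Strategy Demo starts after Sprint Demo ends, so nothing later overlaps Sprint Demo either.
Roadmap Readout starts before Strategy Demo ends → Strategy Demo and Roadmap Readout overlap.
Overlapping pairs: Roadmap Readout & Strategy Demo, Vendor Sync & Vendor Workshop — 2 in total.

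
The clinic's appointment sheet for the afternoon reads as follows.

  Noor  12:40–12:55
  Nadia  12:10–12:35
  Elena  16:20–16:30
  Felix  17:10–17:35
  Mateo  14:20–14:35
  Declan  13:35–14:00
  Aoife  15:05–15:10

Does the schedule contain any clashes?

Sorted by start: Nadia, Noor, Declan, Mateo, Aoife, Elena, Felix.
Noor starts after Nadia ends — done with Nadia.
Declan starts after Noor ends — done with Noor.
Mateo starts after Declan ends — done with Declan.
Aoife starts after Mateo ends — done with Mateo.
Elena starts after Aoife ends — done with Aoife.
Felix starts after Elena ends.
Every pair is clear; the schedule has no overlaps.

No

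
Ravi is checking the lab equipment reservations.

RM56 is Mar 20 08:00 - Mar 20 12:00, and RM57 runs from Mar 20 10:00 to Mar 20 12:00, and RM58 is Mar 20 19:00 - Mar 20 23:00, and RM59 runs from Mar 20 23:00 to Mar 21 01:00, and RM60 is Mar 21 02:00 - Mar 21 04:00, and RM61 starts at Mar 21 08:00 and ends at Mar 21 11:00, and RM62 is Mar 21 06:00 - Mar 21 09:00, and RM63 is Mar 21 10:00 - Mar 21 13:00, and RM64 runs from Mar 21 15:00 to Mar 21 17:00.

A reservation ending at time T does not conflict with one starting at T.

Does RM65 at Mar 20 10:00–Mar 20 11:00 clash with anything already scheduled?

RM56: starts Mar 20 08:00 before RM65 ends Mar 20 11:00, and ends Mar 20 12:00 after RM65 starts Mar 20 10:00 → overlap.
RM57: starts Mar 20 10:00 before RM65 ends Mar 20 11:00, and ends Mar 20 12:00 after RM65 starts Mar 20 10:00 → overlap.
RM58: starts Mar 20 19:00 at or after RM65 ends Mar 20 11:00 → clear.
RM59: starts Mar 20 23:00 at or after RM65 ends Mar 20 11:00 → clear.
RM60: starts Mar 21 02:00 at or after RM65 ends Mar 20 11:00 → clear.
RM62: starts Mar 21 06:00 at or after RM65 ends Mar 20 11:00 → clear.
RM61: starts Mar 21 08:00 at or after RM65 ends Mar 20 11:00 → clear.
RM63: starts Mar 21 10:00 at or after RM65 ends Mar 20 11:00 → clear.
RM64: starts Mar 21 15:00 at or after RM65 ends Mar 20 11:00 → clear.
RM65 overlaps RM56, RM57.

Yes — it overlaps RM56, RM57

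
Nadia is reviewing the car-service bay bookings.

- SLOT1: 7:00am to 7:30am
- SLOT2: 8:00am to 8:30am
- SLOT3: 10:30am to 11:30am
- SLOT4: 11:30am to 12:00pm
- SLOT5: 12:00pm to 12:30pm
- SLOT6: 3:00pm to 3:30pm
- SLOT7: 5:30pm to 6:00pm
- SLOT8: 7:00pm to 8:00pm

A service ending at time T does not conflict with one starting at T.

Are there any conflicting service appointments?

Sorted by start: SLOT1, SLOT2, SLOT3, SLOT4, SLOT5, SLOT6, SLOT7, SLOT8.
SLOT2 starts after SLOT1 ends, so SLOT1 has no further overlaps.
SLOT3 starts after SLOT2 ends, so SLOT2 has no further overlaps.
SLOT4 starts exactly when SLOT3 ends (back-to-back, no overlap), so SLOT3 has no further overlaps.
SLOT5 starts exactly when SLOT4 ends (back-to-back, no overlap), so SLOT4 has no further overlaps.
SLOT6 starts after SLOT5 ends, so SLOT5 has no further overlaps.
SLOT7 starts after SLOT6 ends, so SLOT6 has no further overlaps.
SLOT8 starts after SLOT7 ends.
Every pair is clear; the schedule has no overlaps.

No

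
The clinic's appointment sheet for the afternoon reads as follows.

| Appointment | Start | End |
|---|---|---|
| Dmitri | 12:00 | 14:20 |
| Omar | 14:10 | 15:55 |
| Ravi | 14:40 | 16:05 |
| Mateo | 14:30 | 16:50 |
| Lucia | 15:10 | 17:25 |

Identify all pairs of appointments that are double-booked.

Sorted by start: Dmitri, Omar, Mateo, Ravi, Lucia.
Omar starts before Dmitri ends → Dmitri and Omar overlap.
Mateo starts after Dmitri ends, so nothing later overlaps Dmitri either.
Mateo starts before Omar ends → Omar and Mateo overlap.
Ravi starts before Omar ends → Omar and Ravi overlap.
Lucia starts before Omar ends → Omar and Lucia overlap.
Ravi starts before Mateo ends → Mateo and Ravi overlap.
Lucia starts before Mateo ends → Mateo and Lucia overlap.
Lucia starts before Ravi ends → Ravi and Lucia overlap.

Dmitri & Omar, Lucia & Mateo, Lucia & Omar, Lucia & Ravi, Mateo & Omar, Mateo & Ravi, Omar & Ravi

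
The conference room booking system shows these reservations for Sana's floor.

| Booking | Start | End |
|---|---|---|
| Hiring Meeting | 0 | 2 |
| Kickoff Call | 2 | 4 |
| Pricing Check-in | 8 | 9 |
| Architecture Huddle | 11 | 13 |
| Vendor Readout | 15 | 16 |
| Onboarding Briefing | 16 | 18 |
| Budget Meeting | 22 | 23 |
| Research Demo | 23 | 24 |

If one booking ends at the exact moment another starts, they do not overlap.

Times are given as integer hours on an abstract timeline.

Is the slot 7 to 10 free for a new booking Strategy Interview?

Hiring Meeting: ends 2 at or before Strategy Interview starts 7 → clear.
Kickoff Call: ends 4 at or before Strategy Interview starts 7 → clear.
Pricing Check-in: starts 8 before Strategy Interview ends 10, and ends 9 after Strategy Interview starts 7 → overlap.
Architecture Huddle: starts 11 at or after Strategy Interview ends 10 → clear.
Vendor Readout: starts 15 at or after Strategy Interview ends 10 → clear.
Onboarding Briefing: starts 16 at or after Strategy Interview ends 10 → clear.
Budget Meeting: starts 22 at or after Strategy Interview ends 10 → clear.
Research Demo: starts 23 at or after Strategy Interview ends 10 → clear.
Strategy Interview overlaps Pricing Check-in.

No — it overlaps Pricing Check-in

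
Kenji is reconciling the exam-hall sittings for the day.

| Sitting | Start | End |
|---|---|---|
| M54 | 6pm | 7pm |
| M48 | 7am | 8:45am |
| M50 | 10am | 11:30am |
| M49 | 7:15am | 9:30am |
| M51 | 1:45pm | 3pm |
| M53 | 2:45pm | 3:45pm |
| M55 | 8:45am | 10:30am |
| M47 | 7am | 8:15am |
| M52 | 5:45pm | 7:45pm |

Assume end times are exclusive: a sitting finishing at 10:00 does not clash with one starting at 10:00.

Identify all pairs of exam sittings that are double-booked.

M47 & M48, M47 & M49, M48 & M49, M49 & M55, M50 & M55, M51 & M53, M52 & M54

Sorted by start: M47, M48, M49, M55, M50, M51, M53, M52, M54.
M48 starts before M47 ends → M47 and M48 overlap.
M49 starts before M47 ends → M47 and M49 overlap.
M55 starts after M47 ends, so M47 has no further overlaps.
M49 starts before M48 ends → M48 and M49 overlap.
M55 starts exactly when M48 ends (back-to-back, no overlap), so M48 has no further overlaps.
M55 starts before M49 ends → M49 and M55 overlap.
M50 starts after M49 ends, so M49 has no further overlaps.
M50 starts before M55 ends → M55 and M50 overlap.
M51 starts after M55 ends, so M55 has no further overlaps.
M51 starts after M50 ends, so M50 has no further overlaps.
M53 starts before M51 ends → M51 and M53 overlap.
M52 starts after M51 ends, so M51 has no further overlaps.
M52 starts after M53 ends, so M53 has no further overlaps.
M54 starts before M52 ends → M52 and M54 overlap.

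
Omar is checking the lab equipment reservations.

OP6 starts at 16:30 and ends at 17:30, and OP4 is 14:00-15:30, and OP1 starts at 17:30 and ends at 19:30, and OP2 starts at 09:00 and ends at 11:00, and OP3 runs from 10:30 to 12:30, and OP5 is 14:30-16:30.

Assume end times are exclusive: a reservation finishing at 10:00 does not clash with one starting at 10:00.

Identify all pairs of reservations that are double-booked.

Sorted by start: OP2, OP3, OP4, OP5, OP6, OP1.
OP3 starts before OP2 ends → OP2 and OP3 overlap.
OP4 starts after OP2 ends; OP2 is clear from here.
OP4 starts after OP3 ends; OP3 is clear from here.
OP5 starts before OP4 ends → OP4 and OP5 overlap.
OP6 starts after OP4 ends; OP4 is clear from here.
OP6 starts exactly when OP5 ends (back-to-back, no overlap); OP5 is clear from here.
OP1 starts exactly when OP6 ends (back-to-back, no overlap).

OP2 & OP3, OP4 & OP5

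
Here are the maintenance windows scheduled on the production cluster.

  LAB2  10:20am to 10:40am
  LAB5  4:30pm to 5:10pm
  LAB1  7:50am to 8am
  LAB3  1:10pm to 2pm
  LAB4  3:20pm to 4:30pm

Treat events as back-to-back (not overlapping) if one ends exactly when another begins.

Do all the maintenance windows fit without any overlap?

Yes

Sorted by start: LAB1, LAB2, LAB3, LAB4, LAB5.
LAB2 starts after LAB1 ends; LAB1 is clear from here.
LAB3 starts after LAB2 ends; LAB2 is clear from here.
LAB4 starts after LAB3 ends; LAB3 is clear from here.
LAB5 starts exactly when LAB4 ends (back-to-back, no overlap).
Every pair is clear; the schedule has no overlaps.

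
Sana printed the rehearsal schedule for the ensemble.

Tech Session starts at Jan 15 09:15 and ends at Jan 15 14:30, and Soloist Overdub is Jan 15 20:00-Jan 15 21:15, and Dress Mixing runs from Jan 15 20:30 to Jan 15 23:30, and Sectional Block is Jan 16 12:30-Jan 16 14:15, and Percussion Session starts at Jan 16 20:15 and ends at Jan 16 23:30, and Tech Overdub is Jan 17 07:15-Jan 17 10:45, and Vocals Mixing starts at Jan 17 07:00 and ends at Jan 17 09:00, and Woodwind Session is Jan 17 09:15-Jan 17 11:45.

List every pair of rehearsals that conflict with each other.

Dress Mixing & Soloist Overdub, Tech Overdub & Vocals Mixing, Tech Overdub & Woodwind Session

Sorted by start: Tech Session, Soloist Overdub, Dress Mixing, Sectional Block, Percussion Session, Vocals Mixing, Tech Overdub, Woodwind Session.
Soloist Overdub starts after Tech Session ends — done with Tech Session.
Dress Mixing starts before Soloist Overdub ends → Soloist Overdub and Dress Mixing overlap.
Sectional Block starts after Soloist Overdub ends — done with Soloist Overdub.
Sectional Block starts after Dress Mixing ends — done with Dress Mixing.
Percussion Session starts after Sectional Block ends — done with Sectional Block.
Vocals Mixing starts after Percussion Session ends — done with Percussion Session.
Tech Overdub starts before Vocals Mixing ends → Vocals Mixing and Tech Overdub overlap.
Woodwind Session starts after Vocals Mixing ends.
Woodwind Session starts before Tech Overdub ends → Tech Overdub and Woodwind Session overlap.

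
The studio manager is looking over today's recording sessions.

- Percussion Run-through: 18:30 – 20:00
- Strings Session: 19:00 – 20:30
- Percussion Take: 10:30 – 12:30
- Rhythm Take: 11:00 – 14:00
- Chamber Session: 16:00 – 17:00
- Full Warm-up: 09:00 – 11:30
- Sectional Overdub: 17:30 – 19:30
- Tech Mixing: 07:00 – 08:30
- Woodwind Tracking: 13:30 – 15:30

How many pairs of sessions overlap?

Sorted by start: Tech Mixing, Full Warm-up, Percussion Take, Rhythm Take, Woodwind Tracking, Chamber Session, Sectional Overdub, Percussion Run-through, Strings Session.
Full Warm-up starts after Tech Mixing ends, so Tech Mixing has no further overlaps.
Percussion Take starts before Full Warm-up ends → Full Warm-up and Percussion Take overlap.
Rhythm Take starts before Full Warm-up ends → Full Warm-up and Rhythm Take overlap.
Woodwind Tracking starts after Full Warm-up ends, so Full Warm-up has no further overlaps.
Rhythm Take starts before Percussion Take ends → Percussion Take and Rhythm Take overlap.
Woodwind Tracking starts after Percussion Take ends, so Percussion Take has no further overlaps.
Woodwind Tracking starts before Rhythm Take ends → Rhythm Take and Woodwind Tracking overlap.
Chamber Session starts after Rhythm Take ends, so Rhythm Take has no further overlaps.
Chamber Session starts after Woodwind Tracking ends, so Woodwind Tracking has no further overlaps.
Sectional Overdub starts after Chamber Session ends, so Chamber Session has no further overlaps.
Percussion Run-through starts before Sectional Overdub ends → Sectional Overdub and Percussion Run-through overlap.
Strings Session starts before Sectional Overdub ends → Sectional Overdub and Strings Session overlap.
Strings Session starts before Percussion Run-through ends → Percussion Run-through and Strings Session overlap.
Overlapping pairs: Full Warm-up & Percussion Take, Full Warm-up & Rhythm Take, Percussion Run-through & Sectional Overdub, Percussion Run-through & Strings Session, Percussion Take & Rhythm Take, Rhythm Take & Woodwind Tracking, Sectional Overdub & Strings Session — 7 in total.

7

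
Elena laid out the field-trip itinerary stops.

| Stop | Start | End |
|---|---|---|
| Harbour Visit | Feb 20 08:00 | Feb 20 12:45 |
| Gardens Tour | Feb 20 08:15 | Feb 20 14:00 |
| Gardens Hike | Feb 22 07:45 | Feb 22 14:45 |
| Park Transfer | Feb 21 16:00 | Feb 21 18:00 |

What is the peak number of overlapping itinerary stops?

Sort all start/end points and keep a running count:
Feb 20 08:00 start Harbour Visit → 1
Feb 20 08:15 start Gardens Tour → 2
Feb 20 12:45 end Harbour Visit → 1
Feb 20 14:00 end Gardens Tour → 0
Feb 21 16:00 start Park Transfer → 1
Feb 21 18:00 end Park Transfer → 0
Feb 22 07:45 start Gardens Hike → 1
Feb 22 14:45 end Gardens Hike → 0
Peak is 2, at Feb 20 08:15 (Gardens Tour, Harbour Visit).

2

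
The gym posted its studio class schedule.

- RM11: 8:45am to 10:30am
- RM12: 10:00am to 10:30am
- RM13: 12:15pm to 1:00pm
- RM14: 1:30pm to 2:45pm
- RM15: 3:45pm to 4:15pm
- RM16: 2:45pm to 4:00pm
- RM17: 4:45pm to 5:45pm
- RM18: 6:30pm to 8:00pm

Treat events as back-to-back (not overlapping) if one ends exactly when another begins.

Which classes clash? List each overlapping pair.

Sorted by start: RM11, RM12, RM13, RM14, RM16, RM15, RM17, RM18.
RM12 starts before RM11 ends → RM11 and RM12 overlap.
RM13 starts after RM11 ends, so RM11 has no further overlaps.
RM13 starts after RM12 ends, so RM12 has no further overlaps.
RM14 starts after RM13 ends, so RM13 has no further overlaps.
RM16 starts exactly when RM14 ends (back-to-back, no overlap), so RM14 has no further overlaps.
RM15 starts before RM16 ends → RM16 and RM15 overlap.
RM17 starts after RM16 ends, so RM16 has no further overlaps.
RM17 starts after RM15 ends, so RM15 has no further overlaps.
RM18 starts after RM17 ends.

RM11 & RM12, RM15 & RM16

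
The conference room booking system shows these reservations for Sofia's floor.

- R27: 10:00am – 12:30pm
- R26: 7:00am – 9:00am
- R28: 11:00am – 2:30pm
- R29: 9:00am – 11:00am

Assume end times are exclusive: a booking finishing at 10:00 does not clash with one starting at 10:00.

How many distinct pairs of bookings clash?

2

Sorted by start: R26, R29, R27, R28.
R29 starts exactly when R26 ends (back-to-back, no overlap); R26 is clear from here.
R27 starts before R29 ends → R29 and R27 overlap.
R28 starts exactly when R29 ends (back-to-back, no overlap).
R28 starts before R27 ends → R27 and R28 overlap.
Overlapping pairs: R27 & R28, R27 & R29 — 2 in total.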